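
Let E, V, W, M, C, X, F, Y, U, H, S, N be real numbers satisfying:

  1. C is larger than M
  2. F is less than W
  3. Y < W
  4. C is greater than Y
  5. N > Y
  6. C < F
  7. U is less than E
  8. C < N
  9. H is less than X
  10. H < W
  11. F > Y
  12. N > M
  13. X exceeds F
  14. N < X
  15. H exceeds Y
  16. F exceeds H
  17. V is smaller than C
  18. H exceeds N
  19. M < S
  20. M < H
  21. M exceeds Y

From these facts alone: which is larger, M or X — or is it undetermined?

X

M < C < N < H < F < X, by transitivity through C, N, H, F.
So X is larger.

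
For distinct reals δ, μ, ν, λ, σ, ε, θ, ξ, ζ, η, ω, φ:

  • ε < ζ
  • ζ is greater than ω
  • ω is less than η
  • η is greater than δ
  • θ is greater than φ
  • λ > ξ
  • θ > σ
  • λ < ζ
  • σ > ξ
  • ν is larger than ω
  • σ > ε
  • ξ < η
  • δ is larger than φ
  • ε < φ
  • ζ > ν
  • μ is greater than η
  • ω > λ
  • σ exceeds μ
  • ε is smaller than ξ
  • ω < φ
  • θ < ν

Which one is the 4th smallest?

ω

The consecutive relations fix a unique order: ε < ξ < λ < ω < φ < δ < η < μ < σ < θ < ν < ζ.
The 4th smallest is ω.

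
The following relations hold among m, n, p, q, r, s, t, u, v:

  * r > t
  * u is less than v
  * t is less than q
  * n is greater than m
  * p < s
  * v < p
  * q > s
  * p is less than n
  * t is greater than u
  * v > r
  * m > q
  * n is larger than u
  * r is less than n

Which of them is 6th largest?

The consecutive relations fix a unique order: u < t < r < v < p < s < q < m < n.
Counting 6 from the largest end gives v.

v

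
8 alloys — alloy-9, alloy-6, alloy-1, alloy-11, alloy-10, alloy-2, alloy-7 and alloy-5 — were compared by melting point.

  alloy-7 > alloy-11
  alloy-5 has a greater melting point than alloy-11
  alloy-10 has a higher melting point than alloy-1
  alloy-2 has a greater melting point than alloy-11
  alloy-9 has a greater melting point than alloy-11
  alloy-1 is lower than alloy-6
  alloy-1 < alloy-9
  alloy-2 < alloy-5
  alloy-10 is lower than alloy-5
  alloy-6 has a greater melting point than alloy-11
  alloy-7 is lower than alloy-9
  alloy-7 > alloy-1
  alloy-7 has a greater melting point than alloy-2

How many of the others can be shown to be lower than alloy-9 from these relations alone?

Directly below alloy-9: alloy-11, alloy-1, alloy-7.
One step further: alloy-2 (4 so far).
Nothing else is reachable below alloy-9; 4 in all.

4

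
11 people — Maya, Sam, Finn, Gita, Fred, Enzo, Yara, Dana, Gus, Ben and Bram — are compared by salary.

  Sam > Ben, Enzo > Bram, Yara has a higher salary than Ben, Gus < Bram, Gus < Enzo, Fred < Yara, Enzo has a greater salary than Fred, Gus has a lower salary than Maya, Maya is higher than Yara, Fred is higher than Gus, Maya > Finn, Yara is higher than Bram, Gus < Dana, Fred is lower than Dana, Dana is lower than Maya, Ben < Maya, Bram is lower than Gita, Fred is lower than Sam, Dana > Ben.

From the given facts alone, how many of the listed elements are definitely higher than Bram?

Directly above Bram: Enzo, Yara, Gita.
One step further: Maya (4 so far).
No other element is forced above Bram by the given relations, so the count is 4.

4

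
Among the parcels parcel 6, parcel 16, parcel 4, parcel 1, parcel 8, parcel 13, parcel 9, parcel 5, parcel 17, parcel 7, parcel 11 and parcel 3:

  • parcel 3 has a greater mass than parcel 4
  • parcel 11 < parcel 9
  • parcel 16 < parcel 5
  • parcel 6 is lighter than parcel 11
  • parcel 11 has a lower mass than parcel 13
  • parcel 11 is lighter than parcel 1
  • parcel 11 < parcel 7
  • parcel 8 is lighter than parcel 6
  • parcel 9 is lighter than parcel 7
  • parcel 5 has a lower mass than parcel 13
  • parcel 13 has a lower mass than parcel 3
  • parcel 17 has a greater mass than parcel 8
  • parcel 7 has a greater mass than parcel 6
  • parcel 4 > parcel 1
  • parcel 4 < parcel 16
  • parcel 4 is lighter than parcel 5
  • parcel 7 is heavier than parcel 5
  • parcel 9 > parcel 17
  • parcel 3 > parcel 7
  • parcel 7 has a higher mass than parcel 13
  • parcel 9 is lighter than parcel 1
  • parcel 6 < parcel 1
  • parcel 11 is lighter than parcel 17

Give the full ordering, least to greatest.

The consecutive links are each given: parcel 8 < parcel 6; parcel 6 < parcel 11; parcel 11 < parcel 17; parcel 17 < parcel 9; parcel 9 < parcel 1; parcel 1 < parcel 4; parcel 4 < parcel 16; parcel 16 < parcel 5; parcel 5 < parcel 13; parcel 13 < parcel 7; parcel 7 < parcel 3.

parcel 8 < parcel 6 < parcel 11 < parcel 17 < parcel 9 < parcel 1 < parcel 4 < parcel 16 < parcel 5 < parcel 13 < parcel 7 < parcel 3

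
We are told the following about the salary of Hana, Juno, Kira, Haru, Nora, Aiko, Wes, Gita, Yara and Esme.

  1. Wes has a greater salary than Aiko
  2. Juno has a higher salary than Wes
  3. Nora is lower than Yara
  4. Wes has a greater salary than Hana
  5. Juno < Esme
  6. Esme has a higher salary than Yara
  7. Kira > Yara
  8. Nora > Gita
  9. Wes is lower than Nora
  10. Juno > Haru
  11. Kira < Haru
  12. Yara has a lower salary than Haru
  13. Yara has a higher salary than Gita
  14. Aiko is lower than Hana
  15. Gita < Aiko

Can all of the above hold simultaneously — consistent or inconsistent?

consistent

The single ordering Gita < Aiko < Hana < Wes < Nora < Yara < Kira < Haru < Juno < Esme satisfies every listed relation, so no contradiction arises.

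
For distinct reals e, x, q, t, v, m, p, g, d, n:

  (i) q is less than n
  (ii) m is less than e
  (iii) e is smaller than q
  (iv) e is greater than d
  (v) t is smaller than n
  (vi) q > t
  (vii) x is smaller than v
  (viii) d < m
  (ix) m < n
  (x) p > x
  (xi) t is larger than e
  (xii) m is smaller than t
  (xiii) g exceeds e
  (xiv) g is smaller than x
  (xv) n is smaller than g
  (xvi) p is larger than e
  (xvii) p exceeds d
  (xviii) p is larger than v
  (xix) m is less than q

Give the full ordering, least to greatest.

d < m < e < t < q < n < g < x < v < p

Each adjacent pair is fixed by a given relation: d < m; m < e; e < t; t < q; q < n; n < g; g < x; x < v; v < p. Chaining them end to end gives the full order.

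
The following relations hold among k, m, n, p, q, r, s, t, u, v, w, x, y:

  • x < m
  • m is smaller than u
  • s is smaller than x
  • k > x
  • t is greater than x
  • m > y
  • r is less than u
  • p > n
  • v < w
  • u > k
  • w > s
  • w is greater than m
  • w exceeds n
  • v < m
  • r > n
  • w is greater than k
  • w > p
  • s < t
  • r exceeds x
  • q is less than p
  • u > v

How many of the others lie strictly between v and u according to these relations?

1

Chaining upward from v reaches: m, w.
Chaining downward from u reaches: n, s, x, r, y, k, m.
Strictly between v and u are those in both lists: m — 1 element.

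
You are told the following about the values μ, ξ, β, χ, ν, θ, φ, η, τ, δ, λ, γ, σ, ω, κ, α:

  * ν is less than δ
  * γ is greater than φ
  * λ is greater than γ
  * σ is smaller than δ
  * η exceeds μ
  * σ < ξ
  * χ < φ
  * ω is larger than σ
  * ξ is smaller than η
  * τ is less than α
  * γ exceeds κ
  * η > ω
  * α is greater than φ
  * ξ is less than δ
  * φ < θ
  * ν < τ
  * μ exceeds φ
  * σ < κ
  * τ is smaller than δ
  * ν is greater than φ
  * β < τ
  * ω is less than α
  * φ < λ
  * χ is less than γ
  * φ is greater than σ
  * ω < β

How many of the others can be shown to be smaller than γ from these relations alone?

4

From γ the given relations immediately reach χ, κ, φ.
From those, σ — 4 in total.
Nothing else is reachable below γ; 4 in all.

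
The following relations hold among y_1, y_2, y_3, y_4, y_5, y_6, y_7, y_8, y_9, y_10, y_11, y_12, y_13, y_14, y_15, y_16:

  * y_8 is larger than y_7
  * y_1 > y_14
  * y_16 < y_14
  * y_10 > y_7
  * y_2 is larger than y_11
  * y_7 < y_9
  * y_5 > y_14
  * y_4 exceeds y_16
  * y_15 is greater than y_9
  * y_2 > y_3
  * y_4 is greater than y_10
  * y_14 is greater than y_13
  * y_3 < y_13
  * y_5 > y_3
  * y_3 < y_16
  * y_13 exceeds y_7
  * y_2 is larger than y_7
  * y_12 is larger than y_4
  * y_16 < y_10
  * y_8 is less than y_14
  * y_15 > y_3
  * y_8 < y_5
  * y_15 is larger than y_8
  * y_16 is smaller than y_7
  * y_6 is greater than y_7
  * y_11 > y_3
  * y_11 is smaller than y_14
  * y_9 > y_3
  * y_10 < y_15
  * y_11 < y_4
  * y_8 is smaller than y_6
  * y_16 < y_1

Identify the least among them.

y_16 is not least since y_3 < y_16; y_7 is not least since y_16 < y_7; y_13 is not least since y_3 < y_13; y_9 is not least since y_7 < y_9; y_8 is not least since y_7 < y_8; y_11 is not least since y_3 < y_11; y_10 is not least since y_7 < y_10; y_2 is not least since y_3 < y_2; y_4 is not least since y_16 < y_4; y_15 is not least since y_8 < y_15; y_12 is not least since y_4 < y_12; y_14 is not least since y_11 < y_14; y_1 is not least since y_14 < y_1; y_5 is not least since y_3 < y_5; y_6 is not least since y_8 < y_6.
Only y_3 has nothing below it, so y_3 is the least.

y_3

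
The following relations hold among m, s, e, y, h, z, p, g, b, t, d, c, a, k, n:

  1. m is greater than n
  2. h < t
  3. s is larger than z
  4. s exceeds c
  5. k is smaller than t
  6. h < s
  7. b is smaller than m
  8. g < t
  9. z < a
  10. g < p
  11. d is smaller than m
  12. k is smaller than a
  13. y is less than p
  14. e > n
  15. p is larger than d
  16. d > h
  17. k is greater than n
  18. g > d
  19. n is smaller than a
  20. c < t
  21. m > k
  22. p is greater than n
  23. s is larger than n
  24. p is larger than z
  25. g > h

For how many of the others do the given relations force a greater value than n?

7

Directly above n: s, k, a, m, p, e.
One step further: t (7 so far).
Nothing else is reachable above n; 7 in all.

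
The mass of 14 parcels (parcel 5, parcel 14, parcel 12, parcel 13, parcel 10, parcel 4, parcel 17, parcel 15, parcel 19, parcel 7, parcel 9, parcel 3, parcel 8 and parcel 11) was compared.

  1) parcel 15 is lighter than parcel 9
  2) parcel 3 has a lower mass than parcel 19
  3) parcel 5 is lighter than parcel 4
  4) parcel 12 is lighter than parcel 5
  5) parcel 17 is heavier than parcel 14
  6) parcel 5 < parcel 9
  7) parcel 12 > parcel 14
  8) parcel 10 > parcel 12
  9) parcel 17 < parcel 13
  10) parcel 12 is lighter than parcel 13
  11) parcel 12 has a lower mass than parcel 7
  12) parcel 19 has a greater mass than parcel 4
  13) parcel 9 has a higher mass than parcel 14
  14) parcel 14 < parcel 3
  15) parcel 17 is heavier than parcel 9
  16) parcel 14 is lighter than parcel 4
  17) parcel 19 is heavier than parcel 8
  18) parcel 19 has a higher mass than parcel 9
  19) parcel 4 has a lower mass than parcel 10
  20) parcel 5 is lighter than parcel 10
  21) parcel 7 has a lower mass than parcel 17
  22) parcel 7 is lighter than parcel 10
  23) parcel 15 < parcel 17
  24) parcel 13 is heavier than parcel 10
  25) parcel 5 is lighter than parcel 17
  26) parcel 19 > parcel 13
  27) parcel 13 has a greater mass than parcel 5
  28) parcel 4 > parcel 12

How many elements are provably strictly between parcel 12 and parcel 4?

1

The relations place parcel 12 below parcel 4. An element lies strictly between them when it is forced above parcel 12 and also forced below parcel 4.
Above parcel 12: {parcel 5, parcel 9, parcel 7, parcel 17, parcel 10, parcel 13, parcel 19}. Below parcel 4: {parcel 14, parcel 5}.
Intersection: {parcel 5} — 1.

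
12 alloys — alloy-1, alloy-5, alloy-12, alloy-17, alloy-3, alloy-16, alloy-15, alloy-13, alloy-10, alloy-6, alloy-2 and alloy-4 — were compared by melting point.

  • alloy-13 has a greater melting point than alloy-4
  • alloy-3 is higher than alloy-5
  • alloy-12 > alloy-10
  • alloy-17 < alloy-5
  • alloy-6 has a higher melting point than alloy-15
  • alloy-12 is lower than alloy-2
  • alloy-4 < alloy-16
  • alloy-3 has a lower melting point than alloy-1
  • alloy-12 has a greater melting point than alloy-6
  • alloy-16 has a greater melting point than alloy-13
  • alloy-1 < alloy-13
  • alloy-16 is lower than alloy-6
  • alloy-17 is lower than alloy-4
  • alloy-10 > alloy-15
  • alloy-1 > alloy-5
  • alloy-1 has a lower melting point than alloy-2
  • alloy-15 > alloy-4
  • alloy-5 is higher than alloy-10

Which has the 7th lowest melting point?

Chaining the given pairs: alloy-17 < alloy-4 < alloy-15 < alloy-10 < alloy-5 < alloy-3 < alloy-1 < alloy-13 < alloy-16 < alloy-6 < alloy-12 < alloy-2.
Counting 7 from the smallest end gives alloy-1.

alloy-1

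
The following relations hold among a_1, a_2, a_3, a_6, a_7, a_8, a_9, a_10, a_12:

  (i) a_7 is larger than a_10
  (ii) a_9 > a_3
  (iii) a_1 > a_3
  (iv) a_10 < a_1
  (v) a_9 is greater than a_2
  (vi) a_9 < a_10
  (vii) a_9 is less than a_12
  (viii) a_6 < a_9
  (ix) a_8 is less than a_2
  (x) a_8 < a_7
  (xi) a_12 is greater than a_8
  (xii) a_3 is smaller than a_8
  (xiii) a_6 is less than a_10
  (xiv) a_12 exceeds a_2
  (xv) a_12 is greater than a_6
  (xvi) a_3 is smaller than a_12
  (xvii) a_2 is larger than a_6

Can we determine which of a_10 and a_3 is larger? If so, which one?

a_10

The relevant relations are a_3 < a_8; a_8 < a_2; a_2 < a_9; a_9 < a_10.
Together: a_3 < a_8 < a_2 < a_9 < a_10.
So a_10 is larger.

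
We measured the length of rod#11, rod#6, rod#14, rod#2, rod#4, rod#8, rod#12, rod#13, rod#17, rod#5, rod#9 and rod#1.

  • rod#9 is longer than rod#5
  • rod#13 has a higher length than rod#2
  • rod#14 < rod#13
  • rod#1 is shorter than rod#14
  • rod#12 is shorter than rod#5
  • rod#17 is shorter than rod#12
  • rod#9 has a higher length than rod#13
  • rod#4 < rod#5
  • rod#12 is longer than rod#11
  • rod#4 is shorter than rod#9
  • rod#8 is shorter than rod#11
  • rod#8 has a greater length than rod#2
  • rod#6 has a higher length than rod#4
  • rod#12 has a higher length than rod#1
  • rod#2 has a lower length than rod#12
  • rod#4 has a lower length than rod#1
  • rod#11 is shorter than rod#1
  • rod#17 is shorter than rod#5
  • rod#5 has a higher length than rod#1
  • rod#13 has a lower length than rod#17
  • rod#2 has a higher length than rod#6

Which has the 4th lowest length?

rod#8

Chaining the given pairs: rod#4 < rod#6 < rod#2 < rod#8 < rod#11 < rod#1 < rod#14 < rod#13 < rod#17 < rod#12 < rod#5 < rod#9.
Counting 4 from the smallest end gives rod#8.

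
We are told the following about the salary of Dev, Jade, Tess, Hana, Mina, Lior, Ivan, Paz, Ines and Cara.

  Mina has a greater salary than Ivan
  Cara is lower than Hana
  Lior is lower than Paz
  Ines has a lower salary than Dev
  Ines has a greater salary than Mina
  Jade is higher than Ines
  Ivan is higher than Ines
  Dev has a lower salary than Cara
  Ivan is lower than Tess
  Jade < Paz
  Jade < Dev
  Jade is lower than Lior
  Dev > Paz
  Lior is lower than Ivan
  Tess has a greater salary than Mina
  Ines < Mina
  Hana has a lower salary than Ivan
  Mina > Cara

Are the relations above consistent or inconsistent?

We have Mina < Ines stated directly, yet also Ines < Jade < Lior < Paz < Dev < Cara < Hana < Ivan < Mina by chaining the others — so Ines < Mina. Contradiction.

inconsistent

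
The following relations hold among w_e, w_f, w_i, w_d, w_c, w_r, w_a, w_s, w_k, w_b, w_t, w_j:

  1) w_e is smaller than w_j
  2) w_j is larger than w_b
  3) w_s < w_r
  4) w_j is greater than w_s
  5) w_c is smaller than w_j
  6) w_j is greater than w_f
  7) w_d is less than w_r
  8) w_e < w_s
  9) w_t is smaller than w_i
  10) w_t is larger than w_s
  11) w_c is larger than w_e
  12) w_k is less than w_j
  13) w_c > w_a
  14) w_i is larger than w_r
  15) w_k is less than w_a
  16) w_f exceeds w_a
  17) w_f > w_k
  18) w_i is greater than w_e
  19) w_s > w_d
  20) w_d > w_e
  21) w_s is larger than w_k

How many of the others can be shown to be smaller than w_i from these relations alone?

The elements the relations force below w_i are w_k, w_e, w_d, w_s, w_t, w_r — no chain reaches any other.
That is 6.

6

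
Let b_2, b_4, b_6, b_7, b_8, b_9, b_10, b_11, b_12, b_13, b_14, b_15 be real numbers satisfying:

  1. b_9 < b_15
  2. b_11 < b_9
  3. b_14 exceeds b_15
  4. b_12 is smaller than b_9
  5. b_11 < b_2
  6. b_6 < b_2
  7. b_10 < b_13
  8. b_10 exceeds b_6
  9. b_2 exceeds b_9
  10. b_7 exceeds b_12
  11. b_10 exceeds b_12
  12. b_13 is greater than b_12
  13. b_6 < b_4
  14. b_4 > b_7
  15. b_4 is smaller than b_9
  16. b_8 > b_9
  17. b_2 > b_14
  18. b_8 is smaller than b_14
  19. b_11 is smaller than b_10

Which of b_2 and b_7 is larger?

b_2

b_7 < b_4 < b_9 < b_15 < b_14 < b_2, by transitivity through b_4, b_9, b_15, b_14.
So b_7 < b_2; b_2 is the larger of the two.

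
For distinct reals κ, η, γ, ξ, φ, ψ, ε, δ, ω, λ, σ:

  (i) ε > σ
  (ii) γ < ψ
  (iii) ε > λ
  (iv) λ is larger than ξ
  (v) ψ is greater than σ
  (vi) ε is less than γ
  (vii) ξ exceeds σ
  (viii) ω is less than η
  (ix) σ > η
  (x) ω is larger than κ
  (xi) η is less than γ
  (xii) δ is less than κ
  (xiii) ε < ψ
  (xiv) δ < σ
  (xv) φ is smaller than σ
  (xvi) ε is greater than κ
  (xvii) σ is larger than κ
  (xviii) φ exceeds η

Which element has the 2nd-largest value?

γ

Chaining the given pairs: δ < κ < ω < η < φ < σ < ξ < λ < ε < γ < ψ.
The 2nd largest is γ.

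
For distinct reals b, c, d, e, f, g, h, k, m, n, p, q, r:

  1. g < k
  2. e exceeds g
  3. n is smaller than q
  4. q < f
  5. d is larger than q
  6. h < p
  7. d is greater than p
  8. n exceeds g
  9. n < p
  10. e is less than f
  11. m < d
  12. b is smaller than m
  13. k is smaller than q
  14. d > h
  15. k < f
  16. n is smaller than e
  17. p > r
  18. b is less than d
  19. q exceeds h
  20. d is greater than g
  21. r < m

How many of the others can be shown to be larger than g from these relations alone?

From g the given relations immediately reach n, e, k, d.
From those, p, q, f — 7 in total.
Nothing else is reachable above g; 7 in all.

7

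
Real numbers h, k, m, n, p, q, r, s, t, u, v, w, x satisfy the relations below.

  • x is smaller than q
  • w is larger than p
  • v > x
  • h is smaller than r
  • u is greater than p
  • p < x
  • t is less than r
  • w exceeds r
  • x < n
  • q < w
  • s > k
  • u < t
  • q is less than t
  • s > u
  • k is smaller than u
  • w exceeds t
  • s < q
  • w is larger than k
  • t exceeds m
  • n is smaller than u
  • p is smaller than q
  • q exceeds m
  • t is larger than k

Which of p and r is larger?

p < x and x < n give p < n.
Then n < u extends the chain to u.
With u < s: p < x < n < u < s.
Then s < q extends the chain to q.
Then q < t extends the chain to t.
Then t < r extends the chain to r.
So p < r; r is the larger of the two.

r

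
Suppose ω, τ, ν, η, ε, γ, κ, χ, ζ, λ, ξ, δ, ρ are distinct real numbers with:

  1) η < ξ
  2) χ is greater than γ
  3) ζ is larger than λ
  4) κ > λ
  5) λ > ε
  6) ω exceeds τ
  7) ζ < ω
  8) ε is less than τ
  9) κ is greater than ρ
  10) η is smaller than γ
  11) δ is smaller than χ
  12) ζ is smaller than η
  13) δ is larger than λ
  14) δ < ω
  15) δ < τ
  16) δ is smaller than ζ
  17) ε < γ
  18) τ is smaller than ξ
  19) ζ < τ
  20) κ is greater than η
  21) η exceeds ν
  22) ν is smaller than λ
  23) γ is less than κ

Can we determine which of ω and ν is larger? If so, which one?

ν < λ < δ < ζ < τ < ω, by transitivity through λ, δ, ζ, τ.
So ω is larger.

ω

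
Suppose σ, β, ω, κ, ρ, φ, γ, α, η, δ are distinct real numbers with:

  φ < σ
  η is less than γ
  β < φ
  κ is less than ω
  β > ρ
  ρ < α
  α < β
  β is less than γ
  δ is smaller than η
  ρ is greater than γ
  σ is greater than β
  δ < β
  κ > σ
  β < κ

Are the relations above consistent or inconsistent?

inconsistent

We have β < γ stated directly, yet also γ < ρ < α < β by chaining the others — so γ < β. Contradiction.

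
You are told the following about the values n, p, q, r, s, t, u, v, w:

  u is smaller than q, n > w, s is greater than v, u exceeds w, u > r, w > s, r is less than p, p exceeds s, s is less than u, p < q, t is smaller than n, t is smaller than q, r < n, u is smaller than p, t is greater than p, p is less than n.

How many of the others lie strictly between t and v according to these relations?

4

Chaining upward from v reaches: s, w, u, p, n, q.
Chaining downward from t reaches: s, r, w, u, p.
Strictly between v and t are those in both lists: s, w, u, p — 4 elements.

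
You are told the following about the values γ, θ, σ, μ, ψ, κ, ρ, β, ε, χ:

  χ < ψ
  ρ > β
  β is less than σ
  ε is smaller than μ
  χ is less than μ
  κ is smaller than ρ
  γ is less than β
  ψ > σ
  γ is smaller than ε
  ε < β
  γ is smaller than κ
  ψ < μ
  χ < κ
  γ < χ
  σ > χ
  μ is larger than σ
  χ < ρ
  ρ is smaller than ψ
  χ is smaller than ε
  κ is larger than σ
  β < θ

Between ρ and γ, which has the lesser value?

The relevant relations are γ < χ; χ < ε; ε < β; β < σ; σ < κ; κ < ρ.
Together: γ < χ < ε < β < σ < κ < ρ.
So γ < ρ; γ is the smaller of the two.

γ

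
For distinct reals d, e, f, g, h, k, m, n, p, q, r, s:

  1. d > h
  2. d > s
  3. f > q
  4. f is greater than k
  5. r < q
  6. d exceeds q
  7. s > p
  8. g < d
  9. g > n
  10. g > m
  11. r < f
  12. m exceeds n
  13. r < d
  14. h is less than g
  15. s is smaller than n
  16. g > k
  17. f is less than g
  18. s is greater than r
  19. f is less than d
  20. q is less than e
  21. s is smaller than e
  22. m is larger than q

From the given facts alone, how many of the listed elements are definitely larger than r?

8

From r the given relations immediately reach s, q, f, d.
From those, n, m, g, e — 8 in total.
Nothing else is reachable above r; 8 in all.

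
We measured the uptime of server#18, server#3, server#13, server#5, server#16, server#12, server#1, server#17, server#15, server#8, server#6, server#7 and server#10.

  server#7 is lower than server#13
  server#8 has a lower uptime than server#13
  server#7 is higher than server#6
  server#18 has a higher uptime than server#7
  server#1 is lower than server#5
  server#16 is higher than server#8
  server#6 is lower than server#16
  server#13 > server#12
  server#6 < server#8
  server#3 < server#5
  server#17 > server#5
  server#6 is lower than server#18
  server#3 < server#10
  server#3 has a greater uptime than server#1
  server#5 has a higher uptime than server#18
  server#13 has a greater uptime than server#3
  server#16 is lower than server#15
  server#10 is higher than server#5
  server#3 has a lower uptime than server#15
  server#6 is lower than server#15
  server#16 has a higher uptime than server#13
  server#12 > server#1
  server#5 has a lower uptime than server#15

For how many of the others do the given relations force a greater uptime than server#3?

6

From server#3 the given relations immediately reach server#5, server#13, server#10, server#15.
From those, server#16, server#17 — 6 in total.
No other element is forced above server#3 by the given relations, so the count is 6.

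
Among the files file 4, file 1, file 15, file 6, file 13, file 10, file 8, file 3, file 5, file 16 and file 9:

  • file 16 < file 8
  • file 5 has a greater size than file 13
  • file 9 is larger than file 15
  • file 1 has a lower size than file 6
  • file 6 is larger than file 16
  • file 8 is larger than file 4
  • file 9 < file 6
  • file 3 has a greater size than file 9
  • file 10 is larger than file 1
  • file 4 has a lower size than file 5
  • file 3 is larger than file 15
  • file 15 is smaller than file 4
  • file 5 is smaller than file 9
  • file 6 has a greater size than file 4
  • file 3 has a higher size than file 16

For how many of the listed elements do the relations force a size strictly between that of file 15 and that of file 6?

The relations place file 15 below file 6. An element lies strictly between them when it is forced above file 15 and also forced below file 6.
Above file 15: {file 4, file 5, file 9, file 8, file 3}. Below file 6: {file 13, file 1, file 4, file 16, file 5, file 9}.
Intersection: {file 4, file 5, file 9} — 3.

3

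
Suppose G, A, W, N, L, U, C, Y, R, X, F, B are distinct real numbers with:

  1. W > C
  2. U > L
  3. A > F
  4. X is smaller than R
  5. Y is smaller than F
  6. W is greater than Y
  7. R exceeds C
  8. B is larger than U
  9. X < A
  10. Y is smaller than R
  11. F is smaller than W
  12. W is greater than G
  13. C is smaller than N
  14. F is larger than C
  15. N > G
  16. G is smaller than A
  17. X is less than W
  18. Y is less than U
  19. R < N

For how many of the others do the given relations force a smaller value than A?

From A the given relations immediately reach G, X, F.
From those, C, Y — 5 in total.
Nothing else is reachable below A; 5 in all.

5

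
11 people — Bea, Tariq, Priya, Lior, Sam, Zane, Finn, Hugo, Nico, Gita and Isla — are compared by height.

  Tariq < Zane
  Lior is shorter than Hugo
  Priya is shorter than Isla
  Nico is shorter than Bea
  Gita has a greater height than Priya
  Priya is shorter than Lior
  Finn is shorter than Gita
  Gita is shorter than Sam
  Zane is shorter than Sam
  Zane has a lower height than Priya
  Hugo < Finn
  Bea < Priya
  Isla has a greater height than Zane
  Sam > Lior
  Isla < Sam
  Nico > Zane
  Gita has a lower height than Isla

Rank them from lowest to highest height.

Tariq < Zane < Nico < Bea < Priya < Lior < Hugo < Finn < Gita < Isla < Sam

Each adjacent pair is fixed by a given relation: Tariq < Zane; Zane < Nico; Nico < Bea; Bea < Priya; Priya < Lior; Lior < Hugo; Hugo < Finn; Finn < Gita; Gita < Isla; Isla < Sam. Chaining them end to end gives the full order.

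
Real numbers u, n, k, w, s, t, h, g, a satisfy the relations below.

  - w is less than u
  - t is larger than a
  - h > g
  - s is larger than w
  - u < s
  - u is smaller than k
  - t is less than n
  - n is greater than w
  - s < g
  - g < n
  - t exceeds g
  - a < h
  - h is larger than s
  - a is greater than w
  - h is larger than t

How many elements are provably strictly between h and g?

1

Chaining upward from g reaches: t, n.
Chaining downward from h reaches: w, u, s, a, t.
Strictly between g and h are those in both lists: t — 1 element.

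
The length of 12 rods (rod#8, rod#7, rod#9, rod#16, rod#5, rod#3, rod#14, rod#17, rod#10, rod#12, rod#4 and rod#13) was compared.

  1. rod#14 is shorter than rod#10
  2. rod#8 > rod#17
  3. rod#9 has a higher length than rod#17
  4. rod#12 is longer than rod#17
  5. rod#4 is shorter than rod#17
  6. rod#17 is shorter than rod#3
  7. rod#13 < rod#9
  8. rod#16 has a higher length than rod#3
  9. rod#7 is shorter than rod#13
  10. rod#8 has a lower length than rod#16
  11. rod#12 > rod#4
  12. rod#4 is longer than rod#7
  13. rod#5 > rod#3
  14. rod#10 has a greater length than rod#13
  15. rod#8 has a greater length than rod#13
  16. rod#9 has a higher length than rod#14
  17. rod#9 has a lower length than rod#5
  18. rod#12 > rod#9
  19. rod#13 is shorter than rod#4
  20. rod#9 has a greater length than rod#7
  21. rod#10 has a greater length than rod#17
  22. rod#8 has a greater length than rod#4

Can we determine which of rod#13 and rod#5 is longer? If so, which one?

rod#5

rod#13 < rod#4 and rod#4 < rod#17 give rod#13 < rod#17.
Then rod#17 < rod#3 extends the chain to rod#3.
With rod#3 < rod#5: rod#13 < rod#4 < rod#17 < rod#3 < rod#5.
So rod#5 is longer.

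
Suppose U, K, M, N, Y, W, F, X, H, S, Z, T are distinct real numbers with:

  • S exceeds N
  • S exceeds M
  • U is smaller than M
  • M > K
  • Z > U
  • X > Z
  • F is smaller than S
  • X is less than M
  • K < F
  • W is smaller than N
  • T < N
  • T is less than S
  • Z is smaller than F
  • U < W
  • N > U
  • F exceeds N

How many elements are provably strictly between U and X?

Chaining upward from U reaches: Z, W, N, M, F, S.
Chaining downward from X reaches: Z.
Strictly between U and X are those in both lists: Z — 1 element.

1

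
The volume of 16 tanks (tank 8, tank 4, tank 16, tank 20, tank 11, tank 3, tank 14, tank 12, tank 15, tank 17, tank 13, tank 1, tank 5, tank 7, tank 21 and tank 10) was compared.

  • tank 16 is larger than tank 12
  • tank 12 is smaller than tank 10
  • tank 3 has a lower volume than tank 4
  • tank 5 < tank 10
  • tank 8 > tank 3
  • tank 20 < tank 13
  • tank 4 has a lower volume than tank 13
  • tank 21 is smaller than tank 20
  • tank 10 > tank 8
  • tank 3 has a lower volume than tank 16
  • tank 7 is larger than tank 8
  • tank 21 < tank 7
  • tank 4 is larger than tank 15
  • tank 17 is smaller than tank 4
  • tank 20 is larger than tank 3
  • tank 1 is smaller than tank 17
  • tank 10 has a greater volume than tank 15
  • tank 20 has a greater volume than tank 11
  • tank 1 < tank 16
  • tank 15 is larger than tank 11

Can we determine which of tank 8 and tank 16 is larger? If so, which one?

Following every chain through tank 8: above tank 8 we get tank 7, tank 10; below tank 8 we get tank 3.
tank 16 is not reached, and no chain runs the other way from tank 16 to tank 8.
So the given relations leave the order of tank 8 and tank 16 undetermined.

undetermined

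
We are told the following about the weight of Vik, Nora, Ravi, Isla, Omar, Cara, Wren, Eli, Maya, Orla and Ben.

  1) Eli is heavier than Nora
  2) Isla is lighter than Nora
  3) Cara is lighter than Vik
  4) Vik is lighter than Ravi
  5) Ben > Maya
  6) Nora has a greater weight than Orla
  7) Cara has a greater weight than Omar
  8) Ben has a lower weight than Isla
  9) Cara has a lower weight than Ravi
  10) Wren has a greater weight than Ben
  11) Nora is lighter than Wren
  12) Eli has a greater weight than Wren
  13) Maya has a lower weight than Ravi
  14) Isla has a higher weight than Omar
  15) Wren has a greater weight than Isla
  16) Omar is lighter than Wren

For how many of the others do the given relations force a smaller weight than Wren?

From Wren the given relations immediately reach Omar, Ben, Isla, Nora.
From those, Maya, Orla — 6 in total.
No other element is forced below Wren by the given relations, so the count is 6.

6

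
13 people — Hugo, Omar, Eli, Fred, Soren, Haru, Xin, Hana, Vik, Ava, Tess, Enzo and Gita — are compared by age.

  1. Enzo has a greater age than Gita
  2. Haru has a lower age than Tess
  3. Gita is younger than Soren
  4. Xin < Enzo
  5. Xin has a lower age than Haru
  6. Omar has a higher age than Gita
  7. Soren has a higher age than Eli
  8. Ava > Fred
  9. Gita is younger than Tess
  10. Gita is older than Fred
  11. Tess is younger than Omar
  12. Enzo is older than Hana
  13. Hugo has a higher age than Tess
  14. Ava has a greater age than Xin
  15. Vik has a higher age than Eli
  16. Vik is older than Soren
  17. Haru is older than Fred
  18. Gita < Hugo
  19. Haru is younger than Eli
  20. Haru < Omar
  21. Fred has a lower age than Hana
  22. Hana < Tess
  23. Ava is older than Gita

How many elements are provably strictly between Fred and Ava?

The relations place Fred below Ava. An element lies strictly between them when it is forced above Fred and also forced below Ava.
Above Fred: {Gita, Haru, Hana, Eli, Tess, Soren, Vik, Omar, Hugo, Enzo}. Below Ava: {Gita, Xin}.
Intersection: {Gita} — 1.

1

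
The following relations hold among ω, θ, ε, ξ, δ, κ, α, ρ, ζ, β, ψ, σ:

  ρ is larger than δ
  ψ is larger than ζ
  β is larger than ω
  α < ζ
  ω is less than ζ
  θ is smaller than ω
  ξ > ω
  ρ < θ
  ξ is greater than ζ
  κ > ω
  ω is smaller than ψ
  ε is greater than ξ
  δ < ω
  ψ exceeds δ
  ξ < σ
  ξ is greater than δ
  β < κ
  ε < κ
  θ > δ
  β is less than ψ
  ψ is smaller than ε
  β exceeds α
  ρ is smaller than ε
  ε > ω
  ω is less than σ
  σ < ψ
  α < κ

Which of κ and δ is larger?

Chaining the given relations: δ < ρ < θ < ω < ζ < ξ < σ < ψ < ε < κ.
So δ < κ; κ is the larger of the two.

κ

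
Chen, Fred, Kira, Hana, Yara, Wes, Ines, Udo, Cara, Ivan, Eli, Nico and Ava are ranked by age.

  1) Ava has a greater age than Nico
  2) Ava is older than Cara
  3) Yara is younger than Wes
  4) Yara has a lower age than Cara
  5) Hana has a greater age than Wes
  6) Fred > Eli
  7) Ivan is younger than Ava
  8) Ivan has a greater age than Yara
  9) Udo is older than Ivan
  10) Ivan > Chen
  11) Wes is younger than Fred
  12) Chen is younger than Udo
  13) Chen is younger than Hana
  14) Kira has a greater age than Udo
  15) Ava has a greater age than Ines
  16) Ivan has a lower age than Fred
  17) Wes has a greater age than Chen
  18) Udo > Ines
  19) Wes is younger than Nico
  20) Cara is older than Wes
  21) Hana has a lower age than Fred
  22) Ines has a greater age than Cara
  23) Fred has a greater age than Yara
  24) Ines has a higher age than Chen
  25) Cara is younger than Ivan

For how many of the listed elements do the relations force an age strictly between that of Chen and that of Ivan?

The relations place Chen below Ivan. An element lies strictly between them when it is forced above Chen and also forced below Ivan.
Above Chen: {Wes, Hana, Cara, Ines, Nico, Udo, Kira, Fred, Ava}. Below Ivan: {Yara, Wes, Cara}.
Intersection: {Wes, Cara} — 2.

2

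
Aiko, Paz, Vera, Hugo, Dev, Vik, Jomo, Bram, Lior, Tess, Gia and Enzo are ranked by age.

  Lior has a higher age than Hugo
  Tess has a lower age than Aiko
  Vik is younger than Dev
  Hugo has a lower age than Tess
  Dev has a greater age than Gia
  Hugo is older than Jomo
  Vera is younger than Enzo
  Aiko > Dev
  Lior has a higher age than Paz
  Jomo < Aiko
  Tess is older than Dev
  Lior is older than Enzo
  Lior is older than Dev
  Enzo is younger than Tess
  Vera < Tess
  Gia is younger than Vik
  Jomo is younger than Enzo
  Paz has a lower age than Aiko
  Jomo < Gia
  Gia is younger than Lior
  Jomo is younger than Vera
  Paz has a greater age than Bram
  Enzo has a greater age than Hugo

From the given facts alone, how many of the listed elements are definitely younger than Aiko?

10

From Aiko the given relations immediately reach Jomo, Dev, Tess, Paz.
From those, Gia, Vera, Hugo, Vik, Enzo, Bram — 10 in total.
Nothing else is reachable below Aiko; 10 in all.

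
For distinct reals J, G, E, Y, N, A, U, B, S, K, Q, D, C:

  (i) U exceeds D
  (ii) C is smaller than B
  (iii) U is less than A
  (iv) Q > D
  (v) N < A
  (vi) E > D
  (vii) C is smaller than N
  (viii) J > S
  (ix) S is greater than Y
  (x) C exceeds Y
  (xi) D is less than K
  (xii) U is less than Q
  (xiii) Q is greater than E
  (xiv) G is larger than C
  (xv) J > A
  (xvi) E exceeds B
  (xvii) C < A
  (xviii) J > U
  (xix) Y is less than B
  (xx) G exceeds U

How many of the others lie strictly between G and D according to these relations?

Chaining upward from D reaches: U, A, E, K, J, Q.
Chaining downward from G reaches: Y, C, U.
Strictly between D and G are those in both lists: U — 1 element.

1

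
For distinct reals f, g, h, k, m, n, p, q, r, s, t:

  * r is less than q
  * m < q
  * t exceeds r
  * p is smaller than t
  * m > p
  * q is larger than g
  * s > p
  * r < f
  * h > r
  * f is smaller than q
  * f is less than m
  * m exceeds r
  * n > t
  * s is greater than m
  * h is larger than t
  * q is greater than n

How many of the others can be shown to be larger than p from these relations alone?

The elements the relations force above p are t, m, n, q, h, s — no chain reaches any other.
That is 6.

6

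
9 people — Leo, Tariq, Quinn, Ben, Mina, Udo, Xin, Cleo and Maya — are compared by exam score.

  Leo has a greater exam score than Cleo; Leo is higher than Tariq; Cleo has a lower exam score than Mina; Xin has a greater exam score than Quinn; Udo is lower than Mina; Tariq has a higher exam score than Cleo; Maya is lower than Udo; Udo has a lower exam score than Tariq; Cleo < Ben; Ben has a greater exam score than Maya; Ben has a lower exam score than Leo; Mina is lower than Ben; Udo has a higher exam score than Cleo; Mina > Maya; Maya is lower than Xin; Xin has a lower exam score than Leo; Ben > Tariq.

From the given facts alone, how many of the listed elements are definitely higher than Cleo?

From Cleo the given relations immediately reach Udo, Mina, Tariq, Ben, Leo.
No other element is forced above Cleo by the given relations, so the count is 5.

5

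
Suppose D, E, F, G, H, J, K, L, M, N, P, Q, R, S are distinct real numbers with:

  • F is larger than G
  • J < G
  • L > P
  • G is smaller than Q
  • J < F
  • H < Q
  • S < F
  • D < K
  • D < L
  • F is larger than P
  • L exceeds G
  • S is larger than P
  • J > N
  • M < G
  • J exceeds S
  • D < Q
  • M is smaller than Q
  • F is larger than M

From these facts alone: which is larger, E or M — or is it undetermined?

undetermined

Following every chain through M: above M we get G, Q, F, L.
E is not reached, and no chain runs the other way from E to M.
So the given relations leave the order of M and E undetermined.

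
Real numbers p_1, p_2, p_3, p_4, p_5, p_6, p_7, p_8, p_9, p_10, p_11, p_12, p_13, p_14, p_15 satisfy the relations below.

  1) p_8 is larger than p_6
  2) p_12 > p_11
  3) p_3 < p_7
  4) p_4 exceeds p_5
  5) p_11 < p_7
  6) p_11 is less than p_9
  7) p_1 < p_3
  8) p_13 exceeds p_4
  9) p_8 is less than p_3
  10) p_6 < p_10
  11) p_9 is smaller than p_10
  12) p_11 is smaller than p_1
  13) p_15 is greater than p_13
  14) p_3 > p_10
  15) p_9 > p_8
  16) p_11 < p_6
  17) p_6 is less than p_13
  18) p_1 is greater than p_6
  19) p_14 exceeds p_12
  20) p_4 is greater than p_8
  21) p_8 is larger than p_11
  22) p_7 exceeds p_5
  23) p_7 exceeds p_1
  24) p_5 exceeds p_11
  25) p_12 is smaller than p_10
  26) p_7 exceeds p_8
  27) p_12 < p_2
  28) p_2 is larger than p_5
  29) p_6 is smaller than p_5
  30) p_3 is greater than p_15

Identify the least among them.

p_6 is not least since p_11 < p_6; p_12 is not least since p_11 < p_12; p_8 is not least since p_6 < p_8; p_5 is not least since p_11 < p_5; p_9 is not least since p_11 < p_9; p_2 is not least since p_5 < p_2; p_1 is not least since p_11 < p_1; p_4 is not least since p_5 < p_4; p_10 is not least since p_6 < p_10; p_13 is not least since p_4 < p_13; p_15 is not least since p_13 < p_15; p_14 is not least since p_12 < p_14; p_3 is not least since p_8 < p_3; p_7 is not least since p_11 < p_7.
Only p_11 has nothing below it, so p_11 is the least.

p_11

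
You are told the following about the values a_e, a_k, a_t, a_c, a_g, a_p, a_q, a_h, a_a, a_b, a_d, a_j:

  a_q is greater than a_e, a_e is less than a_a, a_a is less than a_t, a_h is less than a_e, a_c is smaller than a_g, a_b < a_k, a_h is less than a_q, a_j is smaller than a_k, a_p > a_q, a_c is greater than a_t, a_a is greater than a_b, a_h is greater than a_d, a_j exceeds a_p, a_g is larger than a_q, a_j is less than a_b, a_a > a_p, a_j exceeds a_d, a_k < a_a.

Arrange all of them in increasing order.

a_d < a_h < a_e < a_q < a_p < a_j < a_b < a_k < a_a < a_t < a_c < a_g

The consecutive links are each given: a_d < a_h; a_h < a_e; a_e < a_q; a_q < a_p; a_p < a_j; a_j < a_b; a_b < a_k; a_k < a_a; a_a < a_t; a_t < a_c; a_c < a_g.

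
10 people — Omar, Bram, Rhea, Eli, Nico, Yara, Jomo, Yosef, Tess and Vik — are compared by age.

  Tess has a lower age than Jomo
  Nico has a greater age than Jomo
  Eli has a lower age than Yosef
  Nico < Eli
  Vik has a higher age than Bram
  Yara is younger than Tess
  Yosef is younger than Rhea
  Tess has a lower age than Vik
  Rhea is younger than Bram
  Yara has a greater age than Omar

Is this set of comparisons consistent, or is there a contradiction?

The single ordering Omar < Yara < Tess < Jomo < Nico < Eli < Yosef < Rhea < Bram < Vik satisfies every listed relation, so no contradiction arises.

consistent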